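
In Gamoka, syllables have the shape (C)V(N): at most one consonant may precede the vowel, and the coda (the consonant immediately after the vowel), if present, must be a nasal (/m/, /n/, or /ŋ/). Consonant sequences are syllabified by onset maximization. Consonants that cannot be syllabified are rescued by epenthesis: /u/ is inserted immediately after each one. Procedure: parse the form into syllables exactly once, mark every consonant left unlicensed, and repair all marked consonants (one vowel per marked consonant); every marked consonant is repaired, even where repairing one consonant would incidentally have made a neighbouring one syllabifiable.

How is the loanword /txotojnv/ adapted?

Under (C)V(N), the unsyllabifiable consonants are /t/, /j/, /n/, /v/ (only a nasal (/m/, /n/, or /ŋ/) is licensed in coda position; onsets are limited to one consonant).
Inserting the epenthetic vowel yields /t/ → /tu/, /j/ → /ju/, /n/ → /nu/, /v/ → /vu/.

tuxotojunuvu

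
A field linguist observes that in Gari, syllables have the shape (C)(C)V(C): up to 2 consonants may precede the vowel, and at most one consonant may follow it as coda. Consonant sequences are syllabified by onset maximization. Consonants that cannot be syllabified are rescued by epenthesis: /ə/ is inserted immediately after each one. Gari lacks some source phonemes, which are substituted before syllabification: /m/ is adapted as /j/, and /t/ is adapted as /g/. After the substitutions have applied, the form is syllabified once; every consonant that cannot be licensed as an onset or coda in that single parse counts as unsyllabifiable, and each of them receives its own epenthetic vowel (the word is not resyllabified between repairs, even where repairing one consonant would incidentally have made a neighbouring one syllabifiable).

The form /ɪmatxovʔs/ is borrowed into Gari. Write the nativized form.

Substitution: /m/ → /j/, /t/ → /g/, giving /ɪjagxovʔs/.
Under (C)(C)V(C), the unsyllabifiable consonants are /ʔ/, /s/ (at most one coda consonant is licensed; onsets may contain at most 2 consonants).
Inserting the epenthetic vowel yields /ʔ/ → /ʔə/, /s/ → /sə/.

ɪjagxovʔəsə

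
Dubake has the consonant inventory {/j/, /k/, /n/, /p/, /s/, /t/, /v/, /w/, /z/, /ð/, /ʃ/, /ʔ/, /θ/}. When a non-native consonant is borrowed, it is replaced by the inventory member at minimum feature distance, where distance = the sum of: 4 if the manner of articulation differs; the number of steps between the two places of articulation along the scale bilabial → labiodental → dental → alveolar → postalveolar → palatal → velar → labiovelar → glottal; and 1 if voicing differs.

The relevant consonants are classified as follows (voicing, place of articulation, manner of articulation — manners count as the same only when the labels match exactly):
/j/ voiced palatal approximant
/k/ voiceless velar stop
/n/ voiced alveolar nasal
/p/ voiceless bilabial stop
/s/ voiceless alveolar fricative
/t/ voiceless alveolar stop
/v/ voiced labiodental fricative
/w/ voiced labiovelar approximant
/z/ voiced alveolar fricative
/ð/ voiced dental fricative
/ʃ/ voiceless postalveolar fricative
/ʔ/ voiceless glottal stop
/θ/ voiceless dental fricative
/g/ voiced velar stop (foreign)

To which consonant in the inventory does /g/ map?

/k/ is closest: same manner (stop), place distance 0 (velar→velar), voicing differs (+1); total 1. Next closest is /ʔ/ at distance 3.

k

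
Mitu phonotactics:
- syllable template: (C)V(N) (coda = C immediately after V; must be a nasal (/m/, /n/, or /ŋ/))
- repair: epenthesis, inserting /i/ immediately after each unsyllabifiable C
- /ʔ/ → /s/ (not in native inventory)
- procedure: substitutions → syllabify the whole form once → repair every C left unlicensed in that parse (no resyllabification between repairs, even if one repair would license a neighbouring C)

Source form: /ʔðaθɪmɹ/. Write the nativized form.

Substitution: /ʔ/ → /s/, giving /sðaθɪmɹ/.
The consonants /s/, /ɹ/ cannot be parsed into a legal (C)V(N) syllable (only a nasal (/m/, /n/, or /ŋ/) is licensed in coda position; onsets are limited to one consonant).
Epenthesis after each stranded consonant: /s/ → /si/, /ɹ/ → /ɹi/.

siðaθɪmɹi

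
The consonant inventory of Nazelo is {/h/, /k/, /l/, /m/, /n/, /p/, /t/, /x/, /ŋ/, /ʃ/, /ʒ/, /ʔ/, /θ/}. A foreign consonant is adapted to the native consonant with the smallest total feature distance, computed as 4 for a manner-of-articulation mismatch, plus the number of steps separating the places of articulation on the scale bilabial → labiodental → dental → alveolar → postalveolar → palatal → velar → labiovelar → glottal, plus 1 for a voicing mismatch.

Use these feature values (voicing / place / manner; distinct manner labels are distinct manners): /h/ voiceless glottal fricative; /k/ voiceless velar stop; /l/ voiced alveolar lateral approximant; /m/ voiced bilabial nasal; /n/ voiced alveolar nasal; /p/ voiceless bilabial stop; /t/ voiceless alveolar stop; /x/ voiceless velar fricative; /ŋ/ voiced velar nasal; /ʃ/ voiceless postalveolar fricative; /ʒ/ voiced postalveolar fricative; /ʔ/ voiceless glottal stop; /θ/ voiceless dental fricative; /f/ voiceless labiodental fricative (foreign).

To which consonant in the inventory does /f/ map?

θ

/θ/ is closest: same manner (fricative), place distance 1 (labiodental→dental), same voicing; total 1. Next closest is /ʃ/ at distance 3.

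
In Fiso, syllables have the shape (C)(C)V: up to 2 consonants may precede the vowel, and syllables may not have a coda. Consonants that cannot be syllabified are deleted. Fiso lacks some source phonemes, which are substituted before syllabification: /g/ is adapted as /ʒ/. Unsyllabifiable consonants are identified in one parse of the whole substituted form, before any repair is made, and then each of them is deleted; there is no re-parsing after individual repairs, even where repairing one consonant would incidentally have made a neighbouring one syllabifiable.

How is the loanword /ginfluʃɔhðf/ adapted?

Substitution: /g/ → /ʒ/, giving /ʒinfluʃɔhðf/.
Syllabifying with onset maximization leaves /n/, /h/, /ð/, /f/ stranded (no codas are permitted; onsets may contain at most 2 consonants).
Deleting the stranded consonants removes /n/, /h/, /ð/, /f/.

ʒifluʃɔ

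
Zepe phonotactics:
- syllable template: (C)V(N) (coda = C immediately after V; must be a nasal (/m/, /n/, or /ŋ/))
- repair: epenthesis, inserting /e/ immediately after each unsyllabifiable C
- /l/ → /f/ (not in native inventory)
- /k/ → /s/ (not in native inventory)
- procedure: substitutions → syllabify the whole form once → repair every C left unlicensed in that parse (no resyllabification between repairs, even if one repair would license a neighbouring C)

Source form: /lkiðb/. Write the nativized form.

Substitution: /l/ → /f/, /k/ → /s/, giving /fsiðb/.
Under (C)V(N), the unsyllabifiable consonants are /f/, /ð/, /b/ (only a nasal (/m/, /n/, or /ŋ/) is licensed in coda position; onsets are limited to one consonant).
Each unlicensed consonant becomes the onset of a new syllable: /f/ → /fe/, /ð/ → /ðe/, /b/ → /be/.

fesiðebe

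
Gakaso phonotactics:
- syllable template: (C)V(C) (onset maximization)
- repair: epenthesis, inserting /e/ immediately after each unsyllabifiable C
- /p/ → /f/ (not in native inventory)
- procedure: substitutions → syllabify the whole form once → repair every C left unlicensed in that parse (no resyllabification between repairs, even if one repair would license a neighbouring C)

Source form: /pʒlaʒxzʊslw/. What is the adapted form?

feʒelaʒxezʊslewe

Substitution: /p/ → /f/, giving /fʒlaʒxzʊslw/.
The consonants /f/, /ʒ/, /x/, /l/, /w/ cannot be parsed into a legal (C)V(C) syllable (at most one coda consonant is licensed; onsets are limited to one consonant).
Epenthesis after each stranded consonant: /f/ → /fe/, /ʒ/ → /ʒe/, /x/ → /xe/, /l/ → /le/, /w/ → /we/.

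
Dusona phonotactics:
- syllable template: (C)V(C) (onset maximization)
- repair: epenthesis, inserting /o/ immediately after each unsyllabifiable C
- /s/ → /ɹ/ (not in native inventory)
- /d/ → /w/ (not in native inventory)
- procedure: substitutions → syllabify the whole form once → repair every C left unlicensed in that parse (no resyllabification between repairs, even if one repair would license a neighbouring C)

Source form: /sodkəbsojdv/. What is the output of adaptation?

Substitution: /s/ → /ɹ/, /d/ → /w/, giving /ɹowkəbɹojwv/.
Under (C)V(C), the unsyllabifiable consonants are /w/, /v/ (at most one coda consonant is licensed; onsets are limited to one consonant).
Inserting the epenthetic vowel yields /w/ → /wo/, /v/ → /vo/.

ɹowkəbɹojwovo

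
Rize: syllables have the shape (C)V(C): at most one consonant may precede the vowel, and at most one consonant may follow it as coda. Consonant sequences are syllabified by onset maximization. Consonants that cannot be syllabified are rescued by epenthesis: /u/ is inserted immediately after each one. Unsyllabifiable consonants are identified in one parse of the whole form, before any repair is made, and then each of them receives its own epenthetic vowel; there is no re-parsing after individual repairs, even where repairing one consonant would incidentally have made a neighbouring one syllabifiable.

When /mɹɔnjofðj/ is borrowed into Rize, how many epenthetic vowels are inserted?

3

The unsyllabifiable consonants are /m/, /ð/, /j/; each receives one epenthetic vowel.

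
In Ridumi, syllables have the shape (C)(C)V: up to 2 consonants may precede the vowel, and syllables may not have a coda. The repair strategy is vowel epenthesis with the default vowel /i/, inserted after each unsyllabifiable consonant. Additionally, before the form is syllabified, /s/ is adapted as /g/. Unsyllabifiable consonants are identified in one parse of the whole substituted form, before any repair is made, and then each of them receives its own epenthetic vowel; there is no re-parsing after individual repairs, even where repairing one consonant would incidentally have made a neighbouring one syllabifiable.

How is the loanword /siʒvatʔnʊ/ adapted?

giʒvatiʔnʊ

Substitution: /s/ → /g/, giving /giʒvatʔnʊ/.
The consonants /t/ cannot be parsed into a legal (C)(C)V syllable (no codas are permitted; onsets may contain at most 2 consonants).
Each unlicensed consonant becomes the onset of a new syllable: /t/ → /ti/.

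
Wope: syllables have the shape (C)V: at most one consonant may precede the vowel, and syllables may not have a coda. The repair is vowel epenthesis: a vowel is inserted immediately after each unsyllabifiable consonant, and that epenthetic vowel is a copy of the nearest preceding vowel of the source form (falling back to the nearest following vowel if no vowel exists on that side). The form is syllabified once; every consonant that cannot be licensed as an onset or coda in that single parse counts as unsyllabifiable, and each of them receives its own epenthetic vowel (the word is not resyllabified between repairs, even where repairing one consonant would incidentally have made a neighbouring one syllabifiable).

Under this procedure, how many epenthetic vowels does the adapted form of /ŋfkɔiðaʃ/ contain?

3

The unsyllabifiable consonants are /ŋ/, /f/, /ʃ/; each receives one epenthetic vowel.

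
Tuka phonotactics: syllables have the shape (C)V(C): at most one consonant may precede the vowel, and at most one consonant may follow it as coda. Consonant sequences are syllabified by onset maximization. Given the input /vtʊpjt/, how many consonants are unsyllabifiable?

3

Under (C)V(C), the unsyllabifiable consonants are /v/, /j/, /t/ (at most one coda consonant is licensed; onsets are limited to one consonant).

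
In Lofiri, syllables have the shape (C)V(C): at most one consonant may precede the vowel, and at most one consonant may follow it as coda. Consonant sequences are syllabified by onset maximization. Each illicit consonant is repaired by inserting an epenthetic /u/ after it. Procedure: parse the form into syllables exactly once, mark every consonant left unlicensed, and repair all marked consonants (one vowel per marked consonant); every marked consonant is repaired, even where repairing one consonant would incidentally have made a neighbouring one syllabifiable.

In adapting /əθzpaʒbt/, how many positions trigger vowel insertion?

The unsyllabifiable consonants are /z/, /b/, /t/; each receives one epenthetic vowel.

3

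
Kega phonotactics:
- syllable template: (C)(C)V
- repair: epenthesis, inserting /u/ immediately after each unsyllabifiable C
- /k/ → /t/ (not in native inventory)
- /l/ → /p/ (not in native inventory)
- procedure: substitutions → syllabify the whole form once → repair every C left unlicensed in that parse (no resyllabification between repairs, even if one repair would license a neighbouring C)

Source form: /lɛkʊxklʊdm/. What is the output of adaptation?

pɛtʊxutpʊdumu

Substitution: /l/ → /p/, /k/ → /t/, giving /pɛtʊxtpʊdm/.
Under (C)(C)V, the unsyllabifiable consonants are /x/, /d/, /m/ (no codas are permitted; onsets may contain at most 2 consonants).
Inserting the epenthetic vowel yields /x/ → /xu/, /d/ → /du/, /m/ → /mu/.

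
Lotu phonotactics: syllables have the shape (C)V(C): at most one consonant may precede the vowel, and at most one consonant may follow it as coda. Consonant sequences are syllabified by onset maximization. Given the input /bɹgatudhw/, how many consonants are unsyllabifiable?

Syllabifying with onset maximization leaves /b/, /ɹ/, /h/, /w/ stranded (at most one coda consonant is licensed; onsets are limited to one consonant).

4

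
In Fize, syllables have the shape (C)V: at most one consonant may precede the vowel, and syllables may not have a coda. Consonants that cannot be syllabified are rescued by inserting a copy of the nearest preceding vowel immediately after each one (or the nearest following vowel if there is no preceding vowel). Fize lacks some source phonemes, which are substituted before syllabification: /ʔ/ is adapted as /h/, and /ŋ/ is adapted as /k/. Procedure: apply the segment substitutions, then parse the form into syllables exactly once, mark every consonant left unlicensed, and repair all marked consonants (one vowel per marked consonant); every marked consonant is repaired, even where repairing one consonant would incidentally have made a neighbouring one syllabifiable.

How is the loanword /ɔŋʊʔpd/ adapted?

ɔkʊhʊpʊdʊ

Substitution: /ŋ/ → /k/, /ʔ/ → /h/, giving /ɔkʊhpd/.
Syllabifying with onset maximization leaves /h/, /p/, /d/ stranded (no codas are permitted; onsets are limited to one consonant).
Inserting the epenthetic vowel yields /h/ → /hʊ/, /p/ → /pʊ/, /d/ → /dʊ/.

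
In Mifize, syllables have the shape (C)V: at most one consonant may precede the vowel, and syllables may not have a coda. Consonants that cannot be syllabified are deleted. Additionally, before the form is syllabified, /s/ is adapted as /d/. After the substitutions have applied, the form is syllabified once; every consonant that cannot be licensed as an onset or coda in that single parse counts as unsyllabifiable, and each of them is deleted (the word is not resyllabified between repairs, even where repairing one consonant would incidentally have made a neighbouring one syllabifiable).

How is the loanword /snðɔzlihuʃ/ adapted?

ðɔlihu

Substitution: /s/ → /d/, giving /dnðɔzlihuʃ/.
The consonants /d/, /n/, /z/, /ʃ/ cannot be parsed into a legal (C)V syllable (no codas are permitted; onsets are limited to one consonant).
Deletion applies to /d/, /n/, /z/, /ʃ/.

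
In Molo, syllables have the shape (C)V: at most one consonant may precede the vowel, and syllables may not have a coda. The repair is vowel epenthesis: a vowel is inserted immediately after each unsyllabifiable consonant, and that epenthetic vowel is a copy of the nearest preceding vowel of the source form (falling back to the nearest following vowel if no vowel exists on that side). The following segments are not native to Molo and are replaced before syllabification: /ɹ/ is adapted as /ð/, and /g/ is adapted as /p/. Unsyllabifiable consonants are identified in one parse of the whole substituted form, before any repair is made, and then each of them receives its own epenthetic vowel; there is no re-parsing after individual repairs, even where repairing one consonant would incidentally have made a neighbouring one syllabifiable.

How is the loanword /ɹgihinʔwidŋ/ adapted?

Substitution: /ɹ/ → /ð/, /g/ → /p/, giving /ðpihinʔwidŋ/.
Under (C)V, the unsyllabifiable consonants are /ð/, /n/, /ʔ/, /d/, /ŋ/ (no codas are permitted; onsets are limited to one consonant).
Inserting the epenthetic vowel yields /ð/ → /ði/, /n/ → /ni/, /ʔ/ → /ʔi/, /d/ → /di/, /ŋ/ → /ŋi/.

ðipihiniʔiwidiŋi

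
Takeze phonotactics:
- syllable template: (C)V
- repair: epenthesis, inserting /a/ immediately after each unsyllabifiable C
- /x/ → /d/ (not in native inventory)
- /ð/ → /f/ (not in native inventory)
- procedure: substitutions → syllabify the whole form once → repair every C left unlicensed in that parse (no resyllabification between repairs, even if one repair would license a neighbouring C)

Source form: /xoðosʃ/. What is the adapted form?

dofosaʃa

Substitution: /x/ → /d/, /ð/ → /f/, giving /dofosʃ/.
Syllabifying with onset maximization leaves /s/, /ʃ/ stranded (no codas are permitted; onsets are limited to one consonant).
Each unlicensed consonant becomes the onset of a new syllable: /s/ → /sa/, /ʃ/ → /ʃa/.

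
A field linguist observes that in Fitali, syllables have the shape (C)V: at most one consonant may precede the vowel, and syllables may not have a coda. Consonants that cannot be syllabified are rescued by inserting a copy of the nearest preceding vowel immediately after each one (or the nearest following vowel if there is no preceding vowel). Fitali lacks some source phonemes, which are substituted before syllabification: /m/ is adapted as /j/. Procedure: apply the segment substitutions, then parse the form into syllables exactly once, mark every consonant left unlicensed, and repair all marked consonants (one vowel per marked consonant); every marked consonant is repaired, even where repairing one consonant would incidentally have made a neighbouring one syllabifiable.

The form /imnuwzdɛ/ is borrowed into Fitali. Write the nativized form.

Substitution: /m/ → /j/, giving /ijnuwzdɛ/.
Under (C)V, the unsyllabifiable consonants are /j/, /w/, /z/ (no codas are permitted; onsets are limited to one consonant).
Each unlicensed consonant becomes the onset of a new syllable: /j/ → /ji/, /w/ → /wu/, /z/ → /zu/.

ijinuwuzudɛ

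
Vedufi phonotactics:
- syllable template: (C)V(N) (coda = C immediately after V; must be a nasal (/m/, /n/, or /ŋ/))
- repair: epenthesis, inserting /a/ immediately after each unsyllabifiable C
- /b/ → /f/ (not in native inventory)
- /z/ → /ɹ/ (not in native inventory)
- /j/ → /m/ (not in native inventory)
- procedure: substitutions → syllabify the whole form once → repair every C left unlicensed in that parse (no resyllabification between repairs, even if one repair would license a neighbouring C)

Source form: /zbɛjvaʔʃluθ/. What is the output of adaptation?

ɹafɛmvaʔaʃaluθa

Substitution: /z/ → /ɹ/, /b/ → /f/, /j/ → /m/, giving /ɹfɛmvaʔʃluθ/.
Syllabifying with onset maximization leaves /ɹ/, /ʔ/, /ʃ/, /θ/ stranded (only a nasal (/m/, /n/, or /ŋ/) is licensed in coda position; onsets are limited to one consonant).
Epenthesis after each stranded consonant: /ɹ/ → /ɹa/, /ʔ/ → /ʔa/, /ʃ/ → /ʃa/, /θ/ → /θa/.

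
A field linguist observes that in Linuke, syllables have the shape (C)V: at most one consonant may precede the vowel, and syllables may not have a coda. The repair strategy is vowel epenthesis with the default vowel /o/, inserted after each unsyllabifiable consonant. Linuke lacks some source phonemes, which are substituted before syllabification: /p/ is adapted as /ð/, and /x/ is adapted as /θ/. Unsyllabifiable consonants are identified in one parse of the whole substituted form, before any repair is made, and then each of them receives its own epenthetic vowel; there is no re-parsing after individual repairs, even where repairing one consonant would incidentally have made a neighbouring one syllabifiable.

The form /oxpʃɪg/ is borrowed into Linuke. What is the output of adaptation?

oθoðoʃɪgo

Substitution: /x/ → /θ/, /p/ → /ð/, giving /oθðʃɪg/.
Syllabifying with onset maximization leaves /θ/, /ð/, /g/ stranded (no codas are permitted; onsets are limited to one consonant).
Epenthesis after each stranded consonant: /θ/ → /θo/, /ð/ → /ðo/, /g/ → /go/.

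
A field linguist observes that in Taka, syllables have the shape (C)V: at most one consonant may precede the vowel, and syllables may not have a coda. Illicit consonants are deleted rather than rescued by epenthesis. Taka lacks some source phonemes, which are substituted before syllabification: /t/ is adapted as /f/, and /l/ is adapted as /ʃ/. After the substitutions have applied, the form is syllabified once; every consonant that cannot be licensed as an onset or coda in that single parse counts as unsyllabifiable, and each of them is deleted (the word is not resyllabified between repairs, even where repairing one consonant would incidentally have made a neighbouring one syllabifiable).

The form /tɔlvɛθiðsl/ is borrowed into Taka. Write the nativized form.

fɔvɛθi

Substitution: /t/ → /f/, /l/ → /ʃ/, giving /fɔʃvɛθiðsʃ/.
Under (C)V, the unsyllabifiable consonants are /ʃ/, /ð/, /s/, /ʃ/ (no codas are permitted; onsets are limited to one consonant).
Deleting the stranded consonants removes /ʃ/, /ð/, /s/, /ʃ/.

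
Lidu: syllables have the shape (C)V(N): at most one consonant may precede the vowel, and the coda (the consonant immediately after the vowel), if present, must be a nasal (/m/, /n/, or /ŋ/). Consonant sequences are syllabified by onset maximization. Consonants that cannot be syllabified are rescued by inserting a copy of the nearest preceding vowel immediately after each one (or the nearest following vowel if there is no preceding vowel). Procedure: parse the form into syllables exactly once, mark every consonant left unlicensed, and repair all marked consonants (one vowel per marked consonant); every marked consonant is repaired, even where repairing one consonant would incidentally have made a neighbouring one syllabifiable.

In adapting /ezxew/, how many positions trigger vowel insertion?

The unsyllabifiable consonants are /z/, /w/; each receives one epenthetic vowel.

2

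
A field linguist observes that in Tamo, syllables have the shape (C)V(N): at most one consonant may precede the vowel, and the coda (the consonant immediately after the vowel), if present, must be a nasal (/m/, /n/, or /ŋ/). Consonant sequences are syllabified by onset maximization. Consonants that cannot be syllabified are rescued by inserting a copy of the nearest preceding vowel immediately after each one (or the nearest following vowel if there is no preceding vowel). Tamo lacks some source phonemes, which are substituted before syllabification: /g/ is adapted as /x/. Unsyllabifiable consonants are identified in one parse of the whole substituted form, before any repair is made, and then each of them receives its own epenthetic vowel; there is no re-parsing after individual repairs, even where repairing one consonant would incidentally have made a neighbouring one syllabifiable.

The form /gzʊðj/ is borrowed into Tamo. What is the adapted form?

xʊzʊðʊjʊ

Substitution: /g/ → /x/, giving /xzʊðj/.
Syllabifying with onset maximization leaves /x/, /ð/, /j/ stranded (only a nasal (/m/, /n/, or /ŋ/) is licensed in coda position; onsets are limited to one consonant).
Epenthesis after each stranded consonant: /x/ → /xʊ/, /ð/ → /ðʊ/, /j/ → /jʊ/.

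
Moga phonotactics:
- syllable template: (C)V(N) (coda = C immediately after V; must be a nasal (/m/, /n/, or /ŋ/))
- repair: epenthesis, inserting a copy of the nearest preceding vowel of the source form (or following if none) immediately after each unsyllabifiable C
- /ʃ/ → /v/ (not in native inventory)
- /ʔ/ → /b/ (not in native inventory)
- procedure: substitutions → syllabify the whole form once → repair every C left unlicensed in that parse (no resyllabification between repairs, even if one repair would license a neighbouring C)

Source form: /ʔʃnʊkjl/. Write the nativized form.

Substitution: /ʔ/ → /b/, /ʃ/ → /v/, giving /bvnʊkjl/.
Syllabifying with onset maximization leaves /b/, /v/, /k/, /j/, /l/ stranded (only a nasal (/m/, /n/, or /ŋ/) is licensed in coda position; onsets are limited to one consonant).
Inserting the epenthetic vowel yields /b/ → /bʊ/, /v/ → /vʊ/, /k/ → /kʊ/, /j/ → /jʊ/, /l/ → /lʊ/.

bʊvʊnʊkʊjʊlʊ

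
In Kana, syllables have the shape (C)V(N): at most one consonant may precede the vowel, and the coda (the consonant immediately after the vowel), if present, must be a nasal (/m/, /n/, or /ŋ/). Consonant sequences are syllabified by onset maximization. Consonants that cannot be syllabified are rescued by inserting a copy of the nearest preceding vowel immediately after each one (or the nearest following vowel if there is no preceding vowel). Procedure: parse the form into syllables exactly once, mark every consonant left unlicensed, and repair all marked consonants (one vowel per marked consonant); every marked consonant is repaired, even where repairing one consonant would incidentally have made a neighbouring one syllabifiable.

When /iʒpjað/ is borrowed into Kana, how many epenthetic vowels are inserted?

3

The unsyllabifiable consonants are /ʒ/, /p/, /ð/; each receives one epenthetic vowel.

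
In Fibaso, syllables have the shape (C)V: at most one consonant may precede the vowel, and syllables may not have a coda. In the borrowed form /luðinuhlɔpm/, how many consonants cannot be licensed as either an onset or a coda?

Syllabifying with onset maximization leaves /h/, /p/, /m/ stranded (no codas are permitted; onsets are limited to one consonant).

3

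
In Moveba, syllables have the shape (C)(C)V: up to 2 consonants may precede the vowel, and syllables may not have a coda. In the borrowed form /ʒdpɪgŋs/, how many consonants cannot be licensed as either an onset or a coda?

Under (C)(C)V, the unsyllabifiable consonants are /ʒ/, /g/, /ŋ/, /s/ (no codas are permitted; onsets may contain at most 2 consonants).

4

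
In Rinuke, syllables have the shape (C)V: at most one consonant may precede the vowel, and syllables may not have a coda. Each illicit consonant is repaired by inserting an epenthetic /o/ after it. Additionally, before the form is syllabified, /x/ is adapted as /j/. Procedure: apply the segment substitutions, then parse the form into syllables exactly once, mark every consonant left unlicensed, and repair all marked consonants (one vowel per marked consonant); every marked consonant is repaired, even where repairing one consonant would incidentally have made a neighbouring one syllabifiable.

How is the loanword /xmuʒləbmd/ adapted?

jomuʒoləbomodo

Substitution: /x/ → /j/, giving /jmuʒləbmd/.
The consonants /j/, /ʒ/, /b/, /m/, /d/ cannot be parsed into a legal (C)V syllable (no codas are permitted; onsets are limited to one consonant).
Epenthesis after each stranded consonant: /j/ → /jo/, /ʒ/ → /ʒo/, /b/ → /bo/, /m/ → /mo/, /d/ → /do/.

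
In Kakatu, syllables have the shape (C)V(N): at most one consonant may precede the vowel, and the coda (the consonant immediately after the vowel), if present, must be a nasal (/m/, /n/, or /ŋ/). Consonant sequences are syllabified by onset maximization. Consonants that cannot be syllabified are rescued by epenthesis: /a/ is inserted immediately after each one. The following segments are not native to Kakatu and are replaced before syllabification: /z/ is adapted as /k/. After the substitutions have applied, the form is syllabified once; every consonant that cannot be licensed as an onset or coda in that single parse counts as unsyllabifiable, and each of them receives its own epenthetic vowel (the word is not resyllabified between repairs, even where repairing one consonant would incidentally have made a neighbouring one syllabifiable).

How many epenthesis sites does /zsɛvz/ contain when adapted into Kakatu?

3

After substitution the input is /ksɛvk/.
The unsyllabifiable consonants are /k/, /v/, /k/; each receives one epenthetic vowel.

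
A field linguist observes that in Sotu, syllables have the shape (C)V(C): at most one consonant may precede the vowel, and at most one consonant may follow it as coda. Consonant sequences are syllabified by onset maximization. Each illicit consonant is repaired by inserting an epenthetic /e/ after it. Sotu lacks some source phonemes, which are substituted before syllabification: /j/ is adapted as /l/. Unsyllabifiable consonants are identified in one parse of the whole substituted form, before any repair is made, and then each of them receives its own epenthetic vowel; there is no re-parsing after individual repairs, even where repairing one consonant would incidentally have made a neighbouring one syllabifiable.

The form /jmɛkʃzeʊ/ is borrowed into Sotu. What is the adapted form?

lemɛkʃezeʊ

Substitution: /j/ → /l/, giving /lmɛkʃzeʊ/.
Under (C)V(C), the unsyllabifiable consonants are /l/, /ʃ/ (at most one coda consonant is licensed; onsets are limited to one consonant).
Inserting the epenthetic vowel yields /l/ → /le/, /ʃ/ → /ʃe/.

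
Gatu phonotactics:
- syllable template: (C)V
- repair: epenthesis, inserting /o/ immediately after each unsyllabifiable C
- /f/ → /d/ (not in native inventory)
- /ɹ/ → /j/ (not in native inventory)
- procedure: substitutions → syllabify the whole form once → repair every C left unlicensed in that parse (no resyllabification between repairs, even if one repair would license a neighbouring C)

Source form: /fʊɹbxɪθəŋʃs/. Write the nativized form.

dʊjoboxɪθəŋoʃoso

Substitution: /f/ → /d/, /ɹ/ → /j/, giving /dʊjbxɪθəŋʃs/.
The consonants /j/, /b/, /ŋ/, /ʃ/, /s/ cannot be parsed into a legal (C)V syllable (no codas are permitted; onsets are limited to one consonant).
Epenthesis after each stranded consonant: /j/ → /jo/, /b/ → /bo/, /ŋ/ → /ŋo/, /ʃ/ → /ʃo/, /s/ → /so/.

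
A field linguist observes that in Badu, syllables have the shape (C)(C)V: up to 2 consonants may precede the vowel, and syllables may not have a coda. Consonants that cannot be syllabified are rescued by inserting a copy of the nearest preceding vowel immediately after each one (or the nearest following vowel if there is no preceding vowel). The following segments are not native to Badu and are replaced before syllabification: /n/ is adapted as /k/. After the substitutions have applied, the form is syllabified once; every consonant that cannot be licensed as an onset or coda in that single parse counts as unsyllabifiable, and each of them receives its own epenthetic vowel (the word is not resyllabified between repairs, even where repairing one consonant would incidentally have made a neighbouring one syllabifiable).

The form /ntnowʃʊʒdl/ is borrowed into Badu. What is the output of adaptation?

Substitution: /n/ → /k/, giving /ktkowʃʊʒdl/.
Under (C)(C)V, the unsyllabifiable consonants are /k/, /ʒ/, /d/, /l/ (no codas are permitted; onsets may contain at most 2 consonants).
Each unlicensed consonant becomes the onset of a new syllable: /k/ → /ko/, /ʒ/ → /ʒʊ/, /d/ → /dʊ/, /l/ → /lʊ/.

kotkowʃʊʒʊdʊlʊ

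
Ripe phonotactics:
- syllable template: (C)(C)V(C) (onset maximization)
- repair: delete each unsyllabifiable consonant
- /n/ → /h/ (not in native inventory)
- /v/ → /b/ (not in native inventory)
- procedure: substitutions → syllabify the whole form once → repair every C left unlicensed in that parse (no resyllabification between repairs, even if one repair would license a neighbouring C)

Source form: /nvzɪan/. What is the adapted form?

Substitution: /n/ → /h/, /v/ → /b/, giving /hbzɪah/.
Syllabifying with onset maximization leaves /h/ stranded (at most one coda consonant is licensed; onsets may contain at most 2 consonants).
Deleting the stranded consonants removes /h/.

bzɪah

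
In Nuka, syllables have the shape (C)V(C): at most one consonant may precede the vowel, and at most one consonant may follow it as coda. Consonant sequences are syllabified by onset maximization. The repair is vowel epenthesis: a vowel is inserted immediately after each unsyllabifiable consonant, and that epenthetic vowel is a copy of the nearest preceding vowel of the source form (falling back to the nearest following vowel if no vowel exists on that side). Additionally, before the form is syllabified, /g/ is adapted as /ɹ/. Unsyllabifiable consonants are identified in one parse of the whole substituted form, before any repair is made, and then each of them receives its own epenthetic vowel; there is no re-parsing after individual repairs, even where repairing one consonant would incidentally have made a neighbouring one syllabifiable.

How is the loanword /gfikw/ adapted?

ɹifikwi

Substitution: /g/ → /ɹ/, giving /ɹfikw/.
The consonants /ɹ/, /w/ cannot be parsed into a legal (C)V(C) syllable (at most one coda consonant is licensed; onsets are limited to one consonant).
Epenthesis after each stranded consonant: /ɹ/ → /ɹi/, /w/ → /wi/.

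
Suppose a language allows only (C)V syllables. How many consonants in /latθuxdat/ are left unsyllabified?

The consonants /t/, /x/, /t/ cannot be parsed into a legal (C)V syllable (no codas are permitted; onsets are limited to one consonant).

3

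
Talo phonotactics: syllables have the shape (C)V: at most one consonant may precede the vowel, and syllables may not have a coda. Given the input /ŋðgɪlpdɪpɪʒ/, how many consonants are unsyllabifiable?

Under (C)V, the unsyllabifiable consonants are /ŋ/, /ð/, /l/, /p/, /ʒ/ (no codas are permitted; onsets are limited to one consonant).

5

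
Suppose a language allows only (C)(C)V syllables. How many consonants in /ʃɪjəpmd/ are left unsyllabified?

3

Syllabifying with onset maximization leaves /p/, /m/, /d/ stranded (no codas are permitted; onsets may contain at most 2 consonants).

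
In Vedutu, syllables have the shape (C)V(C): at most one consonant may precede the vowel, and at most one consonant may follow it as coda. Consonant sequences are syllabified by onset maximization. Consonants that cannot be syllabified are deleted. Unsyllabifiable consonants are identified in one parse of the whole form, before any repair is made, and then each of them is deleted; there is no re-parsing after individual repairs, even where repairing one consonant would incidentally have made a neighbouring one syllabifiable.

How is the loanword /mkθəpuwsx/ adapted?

Syllabifying with onset maximization leaves /m/, /k/, /s/, /x/ stranded (at most one coda consonant is licensed; onsets are limited to one consonant).
Each unlicensed consonant is deleted: /m/, /k/, /s/, /x/.

θəpuw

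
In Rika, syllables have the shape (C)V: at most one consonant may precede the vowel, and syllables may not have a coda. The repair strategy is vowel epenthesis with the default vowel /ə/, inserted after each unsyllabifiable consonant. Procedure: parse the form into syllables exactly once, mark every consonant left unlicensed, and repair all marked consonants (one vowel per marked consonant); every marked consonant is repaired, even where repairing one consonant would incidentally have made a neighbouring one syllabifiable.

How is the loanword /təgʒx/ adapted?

The consonants /g/, /ʒ/, /x/ cannot be parsed into a legal (C)V syllable (no codas are permitted; onsets are limited to one consonant).
Epenthesis after each stranded consonant: /g/ → /gə/, /ʒ/ → /ʒə/, /x/ → /xə/.

təgəʒəxə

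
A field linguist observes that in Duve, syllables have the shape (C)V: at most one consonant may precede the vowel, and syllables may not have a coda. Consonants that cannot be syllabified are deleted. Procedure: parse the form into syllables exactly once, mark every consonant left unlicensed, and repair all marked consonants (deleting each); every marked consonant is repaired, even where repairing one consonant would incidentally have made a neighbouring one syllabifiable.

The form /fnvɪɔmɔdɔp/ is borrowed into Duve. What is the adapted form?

vɪɔmɔdɔ

Syllabifying with onset maximization leaves /f/, /n/, /p/ stranded (no codas are permitted; onsets are limited to one consonant).
Deletion applies to /f/, /n/, /p/.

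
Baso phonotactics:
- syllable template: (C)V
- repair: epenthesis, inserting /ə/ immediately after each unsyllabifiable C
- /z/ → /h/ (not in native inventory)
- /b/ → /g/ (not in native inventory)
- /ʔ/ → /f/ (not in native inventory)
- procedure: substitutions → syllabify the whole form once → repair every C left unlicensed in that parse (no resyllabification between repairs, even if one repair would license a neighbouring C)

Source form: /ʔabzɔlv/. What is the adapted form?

fagəhɔləvə

Substitution: /ʔ/ → /f/, /b/ → /g/, /z/ → /h/, giving /faghɔlv/.
Under (C)V, the unsyllabifiable consonants are /g/, /l/, /v/ (no codas are permitted; onsets are limited to one consonant).
Inserting the epenthetic vowel yields /g/ → /gə/, /l/ → /lə/, /v/ → /və/.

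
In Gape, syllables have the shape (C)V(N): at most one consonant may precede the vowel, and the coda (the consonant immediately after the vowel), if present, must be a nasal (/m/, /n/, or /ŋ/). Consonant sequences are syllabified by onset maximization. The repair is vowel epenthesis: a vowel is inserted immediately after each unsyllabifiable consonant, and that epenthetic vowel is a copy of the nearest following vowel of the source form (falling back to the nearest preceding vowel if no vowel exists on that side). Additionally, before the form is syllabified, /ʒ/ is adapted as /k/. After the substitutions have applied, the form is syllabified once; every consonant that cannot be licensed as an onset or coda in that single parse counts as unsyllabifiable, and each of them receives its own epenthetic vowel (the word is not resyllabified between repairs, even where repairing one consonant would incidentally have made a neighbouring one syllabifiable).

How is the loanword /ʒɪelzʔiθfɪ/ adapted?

Substitution: /ʒ/ → /k/, giving /kɪelzʔiθfɪ/.
The consonants /l/, /z/, /θ/ cannot be parsed into a legal (C)V(N) syllable (only a nasal (/m/, /n/, or /ŋ/) is licensed in coda position; onsets are limited to one consonant).
Inserting the epenthetic vowel yields /l/ → /li/, /z/ → /zi/, /θ/ → /θɪ/.

kɪeliziʔiθɪfɪ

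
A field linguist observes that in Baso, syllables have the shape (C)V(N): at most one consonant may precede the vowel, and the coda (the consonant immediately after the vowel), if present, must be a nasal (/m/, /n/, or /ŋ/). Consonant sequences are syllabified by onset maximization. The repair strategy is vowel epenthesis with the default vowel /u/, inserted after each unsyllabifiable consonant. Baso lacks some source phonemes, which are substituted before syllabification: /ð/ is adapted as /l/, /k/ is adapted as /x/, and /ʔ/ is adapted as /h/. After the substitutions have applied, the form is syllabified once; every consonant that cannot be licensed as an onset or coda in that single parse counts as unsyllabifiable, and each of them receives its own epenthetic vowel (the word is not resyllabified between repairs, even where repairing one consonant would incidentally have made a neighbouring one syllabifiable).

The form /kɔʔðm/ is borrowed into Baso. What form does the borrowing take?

Substitution: /k/ → /x/, /ʔ/ → /h/, /ð/ → /l/, giving /xɔhlm/.
The consonants /h/, /l/, /m/ cannot be parsed into a legal (C)V(N) syllable (only a nasal (/m/, /n/, or /ŋ/) is licensed in coda position; onsets are limited to one consonant).
Inserting the epenthetic vowel yields /h/ → /hu/, /l/ → /lu/, /m/ → /mu/.

xɔhulumu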